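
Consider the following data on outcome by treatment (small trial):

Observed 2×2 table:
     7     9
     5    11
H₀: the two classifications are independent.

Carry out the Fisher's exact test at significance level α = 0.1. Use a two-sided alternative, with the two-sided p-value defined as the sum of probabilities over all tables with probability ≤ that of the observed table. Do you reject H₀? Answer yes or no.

reject H₀: no

Margins: r₁=16, r₂=16, c₁=12, c₂=20, n=32
p_obs = C(16,7)·C(16,5)/C(32,12); sum pmf over tables with pmf ≤ p_obs
p-value (two-sided) = 0.71599
At α=0.1: p ≥ α → fail to reject H₀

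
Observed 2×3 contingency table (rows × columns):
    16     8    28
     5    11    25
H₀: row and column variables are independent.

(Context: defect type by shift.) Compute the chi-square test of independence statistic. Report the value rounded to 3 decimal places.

test statistic = 5.177

Row totals [52, 41], col totals [21, 19, 53], n=93
χ² = (16−11.74)²/11.74 + (8−10.62)²/10.62 + (28−29.63)²/29.63 + (5−9.26)²/9.26 + (11−8.38)²/8.38 + (25−23.37)²/23.37 = 5.1767
df = 2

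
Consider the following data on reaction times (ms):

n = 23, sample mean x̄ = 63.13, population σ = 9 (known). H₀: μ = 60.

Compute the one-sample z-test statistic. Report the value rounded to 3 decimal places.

SE = σ/√n = 9/√23 = 1.8766
z = (x̄−μ₀)/SE = (63.13−60)/1.8766 = 1.6679

test statistic = 1.668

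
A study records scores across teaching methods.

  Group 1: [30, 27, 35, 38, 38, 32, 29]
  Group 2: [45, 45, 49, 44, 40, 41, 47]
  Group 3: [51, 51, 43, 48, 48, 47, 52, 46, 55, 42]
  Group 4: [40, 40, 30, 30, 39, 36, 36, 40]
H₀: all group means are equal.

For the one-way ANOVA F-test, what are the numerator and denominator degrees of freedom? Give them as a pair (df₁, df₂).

degrees of freedom = [3, 28]

k = 4 groups, N = 32 total
df = (k−1, N−k) = (4−1, 32−4) = (3, 28)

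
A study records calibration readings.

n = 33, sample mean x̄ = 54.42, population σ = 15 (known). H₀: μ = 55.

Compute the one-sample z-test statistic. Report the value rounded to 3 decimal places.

test statistic = -0.222

SE = σ/√n = 15/√33 = 2.6112
z = (x̄−μ₀)/SE = (54.42−55)/2.6112 = -0.2221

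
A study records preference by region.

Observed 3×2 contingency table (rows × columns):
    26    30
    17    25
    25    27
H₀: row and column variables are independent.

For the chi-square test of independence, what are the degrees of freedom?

degrees of freedom = 2

df = (r−1)(c−1) = (3−1)·(2−1) = 2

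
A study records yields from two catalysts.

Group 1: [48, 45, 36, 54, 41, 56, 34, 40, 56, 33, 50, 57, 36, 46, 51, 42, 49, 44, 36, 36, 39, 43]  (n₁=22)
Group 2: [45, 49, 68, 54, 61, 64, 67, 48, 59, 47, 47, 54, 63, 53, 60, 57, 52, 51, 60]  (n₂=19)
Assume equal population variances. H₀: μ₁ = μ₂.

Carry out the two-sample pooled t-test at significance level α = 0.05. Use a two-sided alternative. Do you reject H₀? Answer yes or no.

x̄₁=44.182, s₁=7.620, n₁=22
x̄₂=55.737, s₂=7.062, n₂=19
s_p² = [21·7.620² + 18·7.062²]/39 = 54.2809
SE = √(s_p²·(1/22+1/19)) = 2.3074
t = (44.182−55.737)/2.3074 = -5.0078
df = 39
p-value (two-sided) = 0.00001
At α=0.05: p < α → reject H₀

reject H₀: yes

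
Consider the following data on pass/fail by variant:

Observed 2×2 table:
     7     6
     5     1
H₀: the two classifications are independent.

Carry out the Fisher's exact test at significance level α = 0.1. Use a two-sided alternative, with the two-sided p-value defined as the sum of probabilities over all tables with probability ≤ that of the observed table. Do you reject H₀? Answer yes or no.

reject H₀: no

Margins: r₁=13, r₂=6, c₁=12, c₂=7, n=19
p_obs = C(13,7)·C(6,5)/C(19,12); sum pmf over tables with pmf ≤ p_obs
p-value (two-sided) = 0.33308
At α=0.1: p ≥ α → fail to reject H₀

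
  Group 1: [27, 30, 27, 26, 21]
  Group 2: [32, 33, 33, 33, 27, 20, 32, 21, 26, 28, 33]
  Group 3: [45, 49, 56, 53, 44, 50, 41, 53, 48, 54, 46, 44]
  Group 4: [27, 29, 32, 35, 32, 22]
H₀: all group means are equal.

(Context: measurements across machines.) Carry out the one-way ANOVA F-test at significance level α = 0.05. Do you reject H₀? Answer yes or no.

Group means [26.20, 28.91, 48.58, 29.50], grand mean 35.559
SSB = Σnᵢ(x̄ᵢ−x̄)² = 3180.257; SSW = ΣΣ(x−x̄ᵢ)² = 634.126
MSB = 3180.257/3 = 1060.0855; MSW = 634.126/30 = 21.1375
F = MSB/MSW = 50.1518
df = (3, 30)
p-value (upper-tail) = 0.00000
At α=0.05: p < α → reject H₀

reject H₀: yes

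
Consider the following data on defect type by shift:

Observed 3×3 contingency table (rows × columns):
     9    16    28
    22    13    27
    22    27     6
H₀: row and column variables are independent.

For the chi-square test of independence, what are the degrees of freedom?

degrees of freedom = 4

df = (r−1)(c−1) = (3−1)·(3−1) = 4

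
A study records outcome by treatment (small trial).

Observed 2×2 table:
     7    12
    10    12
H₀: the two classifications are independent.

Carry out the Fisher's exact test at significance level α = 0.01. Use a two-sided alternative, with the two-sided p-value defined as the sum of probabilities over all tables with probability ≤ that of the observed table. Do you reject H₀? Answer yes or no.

Margins: r₁=19, r₂=22, c₁=17, c₂=24, n=41
p_obs = C(19,7)·C(22,10)/C(41,17); sum pmf over tables with pmf ≤ p_obs
p-value (two-sided) = 0.75198
At α=0.01: p ≥ α → fail to reject H₀

reject H₀: no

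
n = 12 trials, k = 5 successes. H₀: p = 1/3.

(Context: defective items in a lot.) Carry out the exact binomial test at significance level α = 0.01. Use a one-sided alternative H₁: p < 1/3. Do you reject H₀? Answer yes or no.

Exact binomial: n=12, k=5, p₀=1/3=0.3333
P(X≤5) from Σ C(n,i)·p₀^i·(1−p₀)^(n−i)
p-value (one-sided, H₁ less) = 0.82228
At α=0.01: p ≥ α → fail to reject H₀

reject H₀: no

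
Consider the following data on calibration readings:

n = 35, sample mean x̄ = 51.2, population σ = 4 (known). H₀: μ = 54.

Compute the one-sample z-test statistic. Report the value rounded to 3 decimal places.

SE = σ/√n = 4/√35 = 0.6761
z = (x̄−μ₀)/SE = (51.2−54)/0.6761 = -4.1413

test statistic = -4.141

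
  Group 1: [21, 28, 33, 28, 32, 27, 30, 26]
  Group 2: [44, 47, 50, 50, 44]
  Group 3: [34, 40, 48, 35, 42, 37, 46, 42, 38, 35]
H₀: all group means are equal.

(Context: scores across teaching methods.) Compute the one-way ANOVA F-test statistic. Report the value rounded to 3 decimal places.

Group means [28.12, 47.00, 39.70], grand mean 37.261
SSB = Σnᵢ(x̄ᵢ−x̄)² = 1201.460; SSW = ΣΣ(x−x̄ᵢ)² = 340.975
MSB = 1201.460/2 = 600.7299; MSW = 340.975/20 = 17.0488
F = MSB/MSW = 35.2360
df = (2, 20)

test statistic = 35.236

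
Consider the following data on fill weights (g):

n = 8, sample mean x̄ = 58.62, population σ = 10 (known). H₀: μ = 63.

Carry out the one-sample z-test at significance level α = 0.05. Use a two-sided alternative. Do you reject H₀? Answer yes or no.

reject H₀: no

SE = σ/√n = 10/√8 = 3.5355
z = (x̄−μ₀)/SE = (58.62−63)/3.5355 = -1.2389
p-value (two-sided) = 0.21540
At α=0.05: p ≥ α → fail to reject H₀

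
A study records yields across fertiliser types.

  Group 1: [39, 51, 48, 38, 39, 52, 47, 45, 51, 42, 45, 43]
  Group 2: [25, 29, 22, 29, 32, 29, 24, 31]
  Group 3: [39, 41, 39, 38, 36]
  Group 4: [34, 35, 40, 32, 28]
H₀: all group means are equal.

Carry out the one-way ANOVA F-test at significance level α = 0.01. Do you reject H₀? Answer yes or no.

reject H₀: yes

Group means [45.00, 27.62, 38.60, 33.80], grand mean 37.433
SSB = Σnᵢ(x̄ᵢ−x̄)² = 1529.492; SSW = ΣΣ(x−x̄ᵢ)² = 445.875
MSB = 1529.492/3 = 509.8306; MSW = 445.875/26 = 17.1490
F = MSB/MSW = 29.7294
df = (3, 26)
p-value (upper-tail) = 0.00000
At α=0.01: p < α → reject H₀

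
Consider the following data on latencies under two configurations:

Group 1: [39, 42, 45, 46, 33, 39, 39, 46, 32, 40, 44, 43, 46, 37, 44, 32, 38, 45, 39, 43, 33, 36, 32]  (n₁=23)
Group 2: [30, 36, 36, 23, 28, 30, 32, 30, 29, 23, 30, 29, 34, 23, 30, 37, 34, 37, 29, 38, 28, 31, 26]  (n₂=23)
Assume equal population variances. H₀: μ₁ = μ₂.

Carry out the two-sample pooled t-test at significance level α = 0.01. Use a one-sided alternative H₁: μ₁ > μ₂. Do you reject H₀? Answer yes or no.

x̄₁=39.696, s₁=4.922, n₁=23
x̄₂=30.565, s₂=4.460, n₂=23
s_p² = [22·4.922² + 22·4.460²]/44 = 22.0573
SE = √(s_p²·(1/23+1/23)) = 1.3849
t = (39.696−30.565)/1.3849 = 6.5927
df = 44
p-value (one-sided, H₁ greater) = 0.00000
At α=0.01: p < α → reject H₀

reject H₀: yes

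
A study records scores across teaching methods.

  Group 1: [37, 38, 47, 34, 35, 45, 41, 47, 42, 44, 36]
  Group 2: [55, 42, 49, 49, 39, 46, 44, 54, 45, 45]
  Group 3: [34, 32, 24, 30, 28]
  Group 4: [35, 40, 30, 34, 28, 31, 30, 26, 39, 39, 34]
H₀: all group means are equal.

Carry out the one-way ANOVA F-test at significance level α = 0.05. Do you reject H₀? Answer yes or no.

Group means [40.55, 46.80, 29.60, 33.27], grand mean 38.595
SSB = Σnᵢ(x̄ᵢ−x̄)² = 1431.210; SSW = ΣΣ(x−x̄ᵢ)² = 739.709
MSB = 1431.210/3 = 477.0699; MSW = 739.709/33 = 22.4154
F = MSB/MSW = 21.2831
df = (3, 33)
p-value (upper-tail) = 0.00000
At α=0.05: p < α → reject H₀

reject H₀: yes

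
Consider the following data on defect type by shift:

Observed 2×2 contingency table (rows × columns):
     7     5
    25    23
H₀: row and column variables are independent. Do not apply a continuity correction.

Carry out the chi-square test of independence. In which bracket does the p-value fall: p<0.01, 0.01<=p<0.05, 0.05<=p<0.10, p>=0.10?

Row totals [12, 48], col totals [32, 28], n=60
χ² = (7−6.40)²/6.40 + (5−5.60)²/5.60 + (25−25.60)²/25.60 + (23−22.40)²/22.40 = 0.1507
df = 1
p-value (upper-tail) = 0.69790
→ bracket: p>=0.10

p-value bracket: p>=0.10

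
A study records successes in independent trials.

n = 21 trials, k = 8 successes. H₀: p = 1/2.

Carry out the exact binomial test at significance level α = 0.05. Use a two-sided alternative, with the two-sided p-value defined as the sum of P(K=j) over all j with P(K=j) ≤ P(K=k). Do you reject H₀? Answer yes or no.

Exact binomial: n=21, k=8, p₀=1/2=0.5000
P(X=j) = C(n,j)·p₀^j·(1−p₀)^(n−j); p = Σ P(X=j) over j with P(X=j) ≤ P(X=8)
p-value (two-sided) = 0.38331
At α=0.05: p ≥ α → fail to reject H₀

reject H₀: no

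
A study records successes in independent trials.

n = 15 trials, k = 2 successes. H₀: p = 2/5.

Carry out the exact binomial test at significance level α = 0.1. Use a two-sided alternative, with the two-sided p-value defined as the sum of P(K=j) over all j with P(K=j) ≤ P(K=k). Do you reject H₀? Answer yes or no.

reject H₀: yes

Exact binomial: n=15, k=2, p₀=2/5=0.4000
P(X=j) = C(n,j)·p₀^j·(1−p₀)^(n−j); p = Σ P(X=j) over j with P(X=j) ≤ P(X=2)
p-value (two-sided) = 0.03646
At α=0.1: p < α → reject H₀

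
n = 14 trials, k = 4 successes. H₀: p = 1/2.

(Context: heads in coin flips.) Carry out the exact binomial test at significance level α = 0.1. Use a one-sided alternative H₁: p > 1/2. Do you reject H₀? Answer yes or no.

Exact binomial: n=14, k=4, p₀=1/2=0.5000
P(X≥4) from Σ C(n,i)·p₀^i·(1−p₀)^(n−i)
p-value (one-sided, H₁ greater) = 0.97131
At α=0.1: p ≥ α → fail to reject H₀

reject H₀: no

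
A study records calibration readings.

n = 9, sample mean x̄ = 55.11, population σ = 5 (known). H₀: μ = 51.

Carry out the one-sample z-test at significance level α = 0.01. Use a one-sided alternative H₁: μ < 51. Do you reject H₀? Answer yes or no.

reject H₀: no

SE = σ/√n = 5/√9 = 1.6667
z = (x̄−μ₀)/SE = (55.11−51)/1.6667 = 2.4660
p-value (one-sided, H₁ less) = 0.99317
At α=0.01: p ≥ α → fail to reject H₀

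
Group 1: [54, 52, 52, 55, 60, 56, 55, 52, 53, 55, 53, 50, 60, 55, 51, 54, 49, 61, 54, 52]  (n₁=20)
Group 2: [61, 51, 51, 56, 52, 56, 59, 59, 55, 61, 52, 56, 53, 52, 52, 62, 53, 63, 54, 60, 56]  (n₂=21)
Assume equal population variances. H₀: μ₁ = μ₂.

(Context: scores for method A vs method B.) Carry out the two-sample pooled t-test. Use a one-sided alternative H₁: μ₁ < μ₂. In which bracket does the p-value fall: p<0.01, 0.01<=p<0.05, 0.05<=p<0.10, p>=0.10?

p-value bracket: 0.05<=p<0.10

x̄₁=54.150, s₁=3.216, n₁=20
x̄₂=55.905, s₂=3.910, n₂=21
s_p² = [19·3.216² + 20·3.910²]/39 = 12.8810
SE = √(s_p²·(1/20+1/21)) = 1.1214
t = (54.150−55.905)/1.1214 = -1.5649
df = 39
p-value (one-sided, H₁ less) = 0.06285
→ bracket: 0.05<=p<0.10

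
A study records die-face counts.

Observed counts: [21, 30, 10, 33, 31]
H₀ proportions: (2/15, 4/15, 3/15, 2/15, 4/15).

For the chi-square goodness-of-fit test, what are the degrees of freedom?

degrees of freedom = 4

df = k − 1 = 5 − 1 = 4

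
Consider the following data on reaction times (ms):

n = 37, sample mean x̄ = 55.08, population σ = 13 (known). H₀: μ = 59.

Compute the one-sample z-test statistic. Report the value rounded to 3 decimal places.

SE = σ/√n = 13/√37 = 2.1372
z = (x̄−μ₀)/SE = (55.08−59)/2.1372 = -1.8342

test statistic = -1.834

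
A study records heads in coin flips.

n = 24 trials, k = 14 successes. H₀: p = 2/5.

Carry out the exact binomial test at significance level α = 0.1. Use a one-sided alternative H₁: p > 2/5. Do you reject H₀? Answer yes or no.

reject H₀: yes

Exact binomial: n=24, k=14, p₀=2/5=0.4000
P(X≥14) from Σ C(n,i)·p₀^i·(1−p₀)^(n−i)
p-value (one-sided, H₁ greater) = 0.05349
At α=0.1: p < α → reject H₀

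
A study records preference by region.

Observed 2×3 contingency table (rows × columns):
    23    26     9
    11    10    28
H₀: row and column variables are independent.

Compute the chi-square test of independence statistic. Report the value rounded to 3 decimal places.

Row totals [58, 49], col totals [34, 36, 37], n=107
χ² = (23−18.43)²/18.43 + (26−19.51)²/19.51 + (9−20.06)²/20.06 + (11−15.57)²/15.57 + (10−16.49)²/16.49 + (28−16.94)²/16.94 = 20.4911
df = 2

test statistic = 20.491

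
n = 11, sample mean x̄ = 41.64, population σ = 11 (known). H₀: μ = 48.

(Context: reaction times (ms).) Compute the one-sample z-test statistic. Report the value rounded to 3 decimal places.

SE = σ/√n = 11/√11 = 3.3166
z = (x̄−μ₀)/SE = (41.64−48)/3.3166 = -1.9176

test statistic = -1.918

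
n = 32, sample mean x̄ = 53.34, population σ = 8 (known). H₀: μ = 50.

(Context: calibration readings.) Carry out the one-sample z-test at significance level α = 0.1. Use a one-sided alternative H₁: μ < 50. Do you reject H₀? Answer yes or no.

SE = σ/√n = 8/√32 = 1.4142
z = (x̄−μ₀)/SE = (53.34−50)/1.4142 = 2.3617
p-value (one-sided, H₁ less) = 0.99091
At α=0.1: p ≥ α → fail to reject H₀

reject H₀: no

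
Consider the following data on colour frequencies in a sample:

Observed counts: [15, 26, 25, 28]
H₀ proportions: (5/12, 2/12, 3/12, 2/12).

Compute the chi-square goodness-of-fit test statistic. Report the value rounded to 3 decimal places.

test statistic = 31.532

n = 94; E_i = n·p_i = [39.17, 15.67, 23.50, 15.67]
χ² = (15−39.17)²/39.17 + (26−15.67)²/15.67 + (25−23.50)²/23.50 + (28−15.67)²/15.67 = 31.5319
df = 3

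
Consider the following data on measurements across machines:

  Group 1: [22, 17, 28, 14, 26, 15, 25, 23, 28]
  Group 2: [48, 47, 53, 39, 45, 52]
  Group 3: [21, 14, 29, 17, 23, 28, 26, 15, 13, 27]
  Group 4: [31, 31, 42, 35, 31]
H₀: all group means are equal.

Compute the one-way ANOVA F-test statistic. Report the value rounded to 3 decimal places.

Group means [22.00, 47.33, 21.30, 34.00], grand mean 28.833
SSB = Σnᵢ(x̄ᵢ−x̄)² = 3174.733; SSW = ΣΣ(x−x̄ᵢ)² = 799.433
MSB = 3174.733/3 = 1058.2444; MSW = 799.433/26 = 30.7474
F = MSB/MSW = 34.4173
df = (3, 26)

test statistic = 34.417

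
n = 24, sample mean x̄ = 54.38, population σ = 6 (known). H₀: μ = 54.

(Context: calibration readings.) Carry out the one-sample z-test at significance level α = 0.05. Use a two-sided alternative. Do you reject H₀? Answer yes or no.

reject H₀: no

SE = σ/√n = 6/√24 = 1.2247
z = (x̄−μ₀)/SE = (54.38−54)/1.2247 = 0.3103
p-value (two-sided) = 0.75636
At α=0.05: p ≥ α → fail to reject H₀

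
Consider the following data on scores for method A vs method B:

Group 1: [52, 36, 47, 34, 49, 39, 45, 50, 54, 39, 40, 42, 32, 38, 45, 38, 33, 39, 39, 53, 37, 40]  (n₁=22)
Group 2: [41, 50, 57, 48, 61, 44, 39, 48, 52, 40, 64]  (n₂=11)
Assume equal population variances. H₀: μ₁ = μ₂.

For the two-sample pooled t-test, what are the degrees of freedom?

degrees of freedom = 31

df = n₁ + n₂ − 2 = 22 + 11 − 2 = 31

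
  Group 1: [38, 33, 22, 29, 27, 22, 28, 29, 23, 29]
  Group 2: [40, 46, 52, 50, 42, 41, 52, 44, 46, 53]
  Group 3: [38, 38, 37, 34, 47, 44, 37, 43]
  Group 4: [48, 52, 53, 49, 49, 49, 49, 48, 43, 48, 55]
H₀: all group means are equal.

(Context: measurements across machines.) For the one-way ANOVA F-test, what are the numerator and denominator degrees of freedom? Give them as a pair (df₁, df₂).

degrees of freedom = [3, 35]

k = 4 groups, N = 39 total
df = (k−1, N−k) = (4−1, 39−4) = (3, 35)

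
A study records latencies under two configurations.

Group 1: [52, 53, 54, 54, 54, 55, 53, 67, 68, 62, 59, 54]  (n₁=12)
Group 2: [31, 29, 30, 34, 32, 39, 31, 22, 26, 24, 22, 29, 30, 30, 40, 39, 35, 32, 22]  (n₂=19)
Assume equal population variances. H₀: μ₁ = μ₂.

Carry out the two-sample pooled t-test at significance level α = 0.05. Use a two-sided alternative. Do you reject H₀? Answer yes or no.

x̄₁=57.083, s₁=5.616, n₁=12
x̄₂=30.368, s₂=5.560, n₂=19
s_p² = [11·5.616² + 18·5.560²]/29 = 31.1496
SE = √(s_p²·(1/12+1/19)) = 2.0580
t = (57.083−30.368)/2.0580 = 12.9812
df = 29
p-value (two-sided) = 0.00000
At α=0.05: p < α → reject H₀

reject H₀: yes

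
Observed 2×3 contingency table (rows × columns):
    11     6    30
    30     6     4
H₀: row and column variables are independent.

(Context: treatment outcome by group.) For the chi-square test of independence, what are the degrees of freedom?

degrees of freedom = 2

df = (r−1)(c−1) = (2−1)·(3−1) = 2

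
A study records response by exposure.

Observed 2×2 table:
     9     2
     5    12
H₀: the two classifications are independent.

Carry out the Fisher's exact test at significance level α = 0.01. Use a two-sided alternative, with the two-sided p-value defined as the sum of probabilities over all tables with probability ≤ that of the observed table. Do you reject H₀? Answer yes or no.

reject H₀: no

Margins: r₁=11, r₂=17, c₁=14, c₂=14, n=28
p_obs = C(11,9)·C(17,5)/C(28,14); sum pmf over tables with pmf ≤ p_obs
p-value (two-sided) = 0.01831
At α=0.01: p ≥ α → fail to reject H₀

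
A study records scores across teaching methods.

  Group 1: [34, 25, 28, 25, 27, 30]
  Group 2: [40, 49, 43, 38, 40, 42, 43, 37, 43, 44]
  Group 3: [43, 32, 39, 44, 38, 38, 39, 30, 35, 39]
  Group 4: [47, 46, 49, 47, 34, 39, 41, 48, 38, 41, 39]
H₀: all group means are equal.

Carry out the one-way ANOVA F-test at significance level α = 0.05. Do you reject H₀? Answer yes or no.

reject H₀: yes

Group means [28.17, 41.90, 37.70, 42.64], grand mean 38.757
SSB = Σnᵢ(x̄ᵢ−x̄)² = 948.432; SSW = ΣΣ(x−x̄ᵢ)² = 582.379
MSB = 948.432/3 = 316.1440; MSW = 582.379/33 = 17.6478
F = MSB/MSW = 17.9140
df = (3, 33)
p-value (upper-tail) = 0.00000
At α=0.05: p < α → reject H₀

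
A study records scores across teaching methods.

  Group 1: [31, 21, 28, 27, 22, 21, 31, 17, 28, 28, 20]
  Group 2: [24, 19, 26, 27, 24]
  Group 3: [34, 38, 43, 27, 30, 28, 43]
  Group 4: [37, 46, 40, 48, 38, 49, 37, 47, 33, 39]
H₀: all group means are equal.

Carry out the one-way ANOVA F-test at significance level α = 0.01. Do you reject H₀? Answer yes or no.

reject H₀: yes

Group means [24.91, 24.00, 34.71, 41.40], grand mean 31.848
SSB = Σnᵢ(x̄ᵢ−x̄)² = 1807.505; SSW = ΣΣ(x−x̄ᵢ)² = 828.738
MSB = 1807.505/3 = 602.5016; MSW = 828.738/29 = 28.5772
F = MSB/MSW = 21.0833
df = (3, 29)
p-value (upper-tail) = 0.00000
At α=0.01: p < α → reject H₀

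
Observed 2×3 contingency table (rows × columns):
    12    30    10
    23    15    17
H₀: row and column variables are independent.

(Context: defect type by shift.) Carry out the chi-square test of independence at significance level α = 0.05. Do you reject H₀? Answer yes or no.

Row totals [52, 55], col totals [35, 45, 27], n=107
χ² = (12−17.01)²/17.01 + (30−21.87)²/21.87 + (10−13.12)²/13.12 + (23−17.99)²/17.99 + (15−23.13)²/23.13 + (17−13.88)²/13.88 = 10.1959
df = 2
p-value (upper-tail) = 0.00611
At α=0.05: p < α → reject H₀

reject H₀: yes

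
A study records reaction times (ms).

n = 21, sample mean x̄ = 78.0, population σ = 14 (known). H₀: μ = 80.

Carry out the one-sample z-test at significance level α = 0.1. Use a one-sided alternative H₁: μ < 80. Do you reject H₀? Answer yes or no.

reject H₀: no

SE = σ/√n = 14/√21 = 3.0551
z = (x̄−μ₀)/SE = (78.0−80)/3.0551 = -0.6547
p-value (one-sided, H₁ less) = 0.25635
At α=0.1: p ≥ α → fail to reject H₀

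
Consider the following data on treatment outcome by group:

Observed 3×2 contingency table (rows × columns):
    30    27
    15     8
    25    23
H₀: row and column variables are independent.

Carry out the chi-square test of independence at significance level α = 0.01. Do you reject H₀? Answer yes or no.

reject H₀: no

Row totals [57, 23, 48], col totals [70, 58], n=128
χ² = (30−31.17)²/31.17 + (27−25.83)²/25.83 + (15−12.58)²/12.58 + (8−10.42)²/10.42 + (25−26.25)²/26.25 + (23−21.75)²/21.75 = 1.2577
df = 2
p-value (upper-tail) = 0.53320
At α=0.01: p ≥ α → fail to reject H₀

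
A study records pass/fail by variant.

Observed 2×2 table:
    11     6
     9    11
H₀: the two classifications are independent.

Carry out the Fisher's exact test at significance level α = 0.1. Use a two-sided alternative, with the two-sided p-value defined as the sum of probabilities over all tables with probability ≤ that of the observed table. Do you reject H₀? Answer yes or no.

reject H₀: no

Margins: r₁=17, r₂=20, c₁=20, c₂=17, n=37
p_obs = C(17,11)·C(20,9)/C(37,20); sum pmf over tables with pmf ≤ p_obs
p-value (two-sided) = 0.32485
At α=0.1: p ≥ α → fail to reject H₀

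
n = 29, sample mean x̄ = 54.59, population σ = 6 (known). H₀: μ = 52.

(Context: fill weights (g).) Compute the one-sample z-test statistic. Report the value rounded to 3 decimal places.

test statistic = 2.325

SE = σ/√n = 6/√29 = 1.1142
z = (x̄−μ₀)/SE = (54.59−52)/1.1142 = 2.3246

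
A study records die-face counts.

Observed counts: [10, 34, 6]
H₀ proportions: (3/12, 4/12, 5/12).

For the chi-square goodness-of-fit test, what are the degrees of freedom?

degrees of freedom = 2

df = k − 1 = 3 − 1 = 2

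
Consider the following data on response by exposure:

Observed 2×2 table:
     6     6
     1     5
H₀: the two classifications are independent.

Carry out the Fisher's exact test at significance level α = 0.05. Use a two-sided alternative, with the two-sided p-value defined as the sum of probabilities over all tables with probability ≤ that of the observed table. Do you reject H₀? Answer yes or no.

Margins: r₁=12, r₂=6, c₁=7, c₂=11, n=18
p_obs = C(12,6)·C(6,1)/C(18,7); sum pmf over tables with pmf ≤ p_obs
p-value (two-sided) = 0.31561
At α=0.05: p ≥ α → fail to reject H₀

reject H₀: no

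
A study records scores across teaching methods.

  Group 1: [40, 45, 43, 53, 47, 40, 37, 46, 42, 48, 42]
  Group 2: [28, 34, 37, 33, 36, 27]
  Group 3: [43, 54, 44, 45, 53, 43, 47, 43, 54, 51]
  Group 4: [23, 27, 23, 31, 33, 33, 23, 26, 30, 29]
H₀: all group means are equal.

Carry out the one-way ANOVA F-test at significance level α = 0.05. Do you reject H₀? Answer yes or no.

reject H₀: yes

Group means [43.91, 32.50, 47.70, 27.80], grand mean 38.730
SSB = Σnᵢ(x̄ᵢ−x̄)² = 2527.188; SSW = ΣΣ(x−x̄ᵢ)² = 636.109
MSB = 2527.188/3 = 842.3961; MSW = 636.109/33 = 19.2760
F = MSB/MSW = 43.7017
df = (3, 33)
p-value (upper-tail) = 0.00000
At α=0.05: p < α → reject H₀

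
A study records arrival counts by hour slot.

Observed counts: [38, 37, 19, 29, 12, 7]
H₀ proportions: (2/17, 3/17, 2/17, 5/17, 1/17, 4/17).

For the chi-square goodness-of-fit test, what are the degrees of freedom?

df = k − 1 = 6 − 1 = 5

degrees of freedom = 5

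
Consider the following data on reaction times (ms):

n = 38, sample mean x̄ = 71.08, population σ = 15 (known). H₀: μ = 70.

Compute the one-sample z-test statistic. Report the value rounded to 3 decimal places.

test statistic = 0.444

SE = σ/√n = 15/√38 = 2.4333
z = (x̄−μ₀)/SE = (71.08−70)/2.4333 = 0.4438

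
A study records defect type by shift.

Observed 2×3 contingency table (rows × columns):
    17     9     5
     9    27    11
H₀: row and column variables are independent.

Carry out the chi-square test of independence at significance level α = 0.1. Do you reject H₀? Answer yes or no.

Row totals [31, 47], col totals [26, 36, 16], n=78
χ² = (17−10.33)²/10.33 + (9−14.31)²/14.31 + (5−6.36)²/6.36 + (9−15.67)²/15.67 + (27−21.69)²/21.69 + (11−9.64)²/9.64 = 10.8876
df = 2
p-value (upper-tail) = 0.00432
At α=0.1: p < α → reject H₀

reject H₀: yes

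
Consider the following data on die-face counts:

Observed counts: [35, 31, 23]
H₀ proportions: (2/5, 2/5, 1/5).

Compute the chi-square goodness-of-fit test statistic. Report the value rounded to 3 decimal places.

n = 89; E_i = n·p_i = [35.60, 35.60, 17.80]
χ² = (35−35.60)²/35.60 + (31−35.60)²/35.60 + (23−17.80)²/17.80 = 2.1236
df = 2

test statistic = 2.124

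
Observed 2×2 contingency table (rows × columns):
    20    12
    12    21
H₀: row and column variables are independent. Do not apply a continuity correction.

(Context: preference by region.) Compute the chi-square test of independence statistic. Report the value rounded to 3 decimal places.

test statistic = 4.440

Row totals [32, 33], col totals [32, 33], n=65
χ² = (20−15.75)²/15.75 + (12−16.25)²/16.25 + (12−16.25)²/16.25 + (21−16.75)²/16.75 = 4.4402
df = 1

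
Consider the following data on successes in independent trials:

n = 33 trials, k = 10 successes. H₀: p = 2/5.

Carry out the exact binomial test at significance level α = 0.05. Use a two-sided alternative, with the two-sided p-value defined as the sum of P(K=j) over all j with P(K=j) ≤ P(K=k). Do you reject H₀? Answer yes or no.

Exact binomial: n=33, k=10, p₀=2/5=0.4000
P(X=j) = C(n,j)·p₀^j·(1−p₀)^(n−j); p = Σ P(X=j) over j with P(X=j) ≤ P(X=10)
p-value (two-sided) = 0.29007
At α=0.05: p ≥ α → fail to reject H₀

reject H₀: no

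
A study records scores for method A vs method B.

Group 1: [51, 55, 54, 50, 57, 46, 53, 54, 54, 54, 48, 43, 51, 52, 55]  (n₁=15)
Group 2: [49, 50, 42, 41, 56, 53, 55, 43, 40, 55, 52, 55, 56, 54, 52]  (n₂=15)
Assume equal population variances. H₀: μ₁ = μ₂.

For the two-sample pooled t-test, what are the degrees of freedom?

df = n₁ + n₂ − 2 = 15 + 15 − 2 = 28

degrees of freedom = 28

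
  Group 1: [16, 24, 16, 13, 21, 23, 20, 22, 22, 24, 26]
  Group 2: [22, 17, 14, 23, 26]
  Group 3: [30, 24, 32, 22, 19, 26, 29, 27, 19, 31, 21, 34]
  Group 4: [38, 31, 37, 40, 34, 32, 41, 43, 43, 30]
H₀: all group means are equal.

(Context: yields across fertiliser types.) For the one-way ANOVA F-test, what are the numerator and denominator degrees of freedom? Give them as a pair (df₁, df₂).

degrees of freedom = [3, 34]

k = 4 groups, N = 38 total
df = (k−1, N−k) = (4−1, 38−4) = (3, 34)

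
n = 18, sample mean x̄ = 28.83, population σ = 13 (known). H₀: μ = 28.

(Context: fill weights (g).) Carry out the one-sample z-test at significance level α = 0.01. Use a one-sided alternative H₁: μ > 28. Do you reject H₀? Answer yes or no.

reject H₀: no

SE = σ/√n = 13/√18 = 3.0641
z = (x̄−μ₀)/SE = (28.83−28)/3.0641 = 0.2709
p-value (one-sided, H₁ greater) = 0.39324
At α=0.01: p ≥ α → fail to reject H₀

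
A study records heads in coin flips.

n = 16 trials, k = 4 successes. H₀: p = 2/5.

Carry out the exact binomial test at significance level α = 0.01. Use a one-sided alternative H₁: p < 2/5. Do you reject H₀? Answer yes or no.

Exact binomial: n=16, k=4, p₀=2/5=0.4000
P(X≤4) from Σ C(n,i)·p₀^i·(1−p₀)^(n−i)
p-value (one-sided, H₁ less) = 0.16657
At α=0.01: p ≥ α → fail to reject H₀

reject H₀: no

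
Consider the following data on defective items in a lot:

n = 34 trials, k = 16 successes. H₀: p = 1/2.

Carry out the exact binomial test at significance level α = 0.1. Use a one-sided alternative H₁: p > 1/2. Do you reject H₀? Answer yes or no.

reject H₀: no

Exact binomial: n=34, k=16, p₀=1/2=0.5000
P(X≥16) from Σ C(n,i)·p₀^i·(1−p₀)^(n−i)
p-value (one-sided, H₁ greater) = 0.69620
At α=0.1: p ≥ α → fail to reject H₀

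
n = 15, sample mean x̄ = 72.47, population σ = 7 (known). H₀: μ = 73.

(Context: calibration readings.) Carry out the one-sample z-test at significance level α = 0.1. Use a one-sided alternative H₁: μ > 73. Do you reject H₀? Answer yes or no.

reject H₀: no

SE = σ/√n = 7/√15 = 1.8074
z = (x̄−μ₀)/SE = (72.47−73)/1.8074 = -0.2932
p-value (one-sided, H₁ greater) = 0.61533
At α=0.1: p ≥ α → fail to reject H₀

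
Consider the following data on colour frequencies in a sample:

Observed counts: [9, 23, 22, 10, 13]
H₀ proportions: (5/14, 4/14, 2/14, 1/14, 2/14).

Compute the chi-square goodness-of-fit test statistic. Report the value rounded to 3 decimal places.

test statistic = 27.536

n = 77; E_i = n·p_i = [27.50, 22.00, 11.00, 5.50, 11.00]
χ² = (9−27.50)²/27.50 + (23−22.00)²/22.00 + (22−11.00)²/11.00 + (10−5.50)²/5.50 + (13−11.00)²/11.00 = 27.5364
df = 4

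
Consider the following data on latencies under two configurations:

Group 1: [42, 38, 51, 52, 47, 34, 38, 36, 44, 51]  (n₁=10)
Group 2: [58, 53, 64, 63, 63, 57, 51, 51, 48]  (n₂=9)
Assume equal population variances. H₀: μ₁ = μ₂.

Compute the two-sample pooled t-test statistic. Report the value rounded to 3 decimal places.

test statistic = -4.476

x̄₁=43.300, s₁=6.717, n₁=10
x̄₂=56.444, s₂=6.002, n₂=9
s_p² = [9·6.717² + 8·6.002²]/17 = 40.8425
SE = √(s_p²·(1/10+1/9)) = 2.9364
t = (43.300−56.444)/2.9364 = -4.4764
df = 17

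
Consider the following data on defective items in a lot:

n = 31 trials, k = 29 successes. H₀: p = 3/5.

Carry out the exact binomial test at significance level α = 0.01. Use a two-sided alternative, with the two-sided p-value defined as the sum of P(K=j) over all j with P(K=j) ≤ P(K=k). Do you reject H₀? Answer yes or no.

Exact binomial: n=31, k=29, p₀=3/5=0.6000
P(X=j) = C(n,j)·p₀^j·(1−p₀)^(n−j); p = Σ P(X=j) over j with P(X=j) ≤ P(X=29)
p-value (two-sided) = 0.00006
At α=0.01: p < α → reject H₀

reject H₀: yes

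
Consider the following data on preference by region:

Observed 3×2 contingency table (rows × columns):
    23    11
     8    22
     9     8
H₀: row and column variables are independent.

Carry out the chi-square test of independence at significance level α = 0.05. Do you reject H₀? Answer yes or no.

reject H₀: yes

Row totals [34, 30, 17], col totals [40, 41], n=81
χ² = (23−16.79)²/16.79 + (11−17.21)²/17.21 + (8−14.81)²/14.81 + (22−15.19)²/15.19 + (9−8.40)²/8.40 + (8−8.60)²/8.60 = 10.8168
df = 2
p-value (upper-tail) = 0.00448
At α=0.05: p < α → reject H₀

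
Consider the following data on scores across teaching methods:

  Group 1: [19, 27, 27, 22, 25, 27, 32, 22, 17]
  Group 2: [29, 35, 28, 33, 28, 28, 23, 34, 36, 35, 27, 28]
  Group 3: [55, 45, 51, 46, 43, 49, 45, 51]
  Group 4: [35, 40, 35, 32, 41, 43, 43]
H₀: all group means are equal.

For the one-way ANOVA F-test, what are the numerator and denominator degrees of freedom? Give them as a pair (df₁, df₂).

k = 4 groups, N = 36 total
df = (k−1, N−k) = (4−1, 36−4) = (3, 32)

degrees of freedom = [3, 32]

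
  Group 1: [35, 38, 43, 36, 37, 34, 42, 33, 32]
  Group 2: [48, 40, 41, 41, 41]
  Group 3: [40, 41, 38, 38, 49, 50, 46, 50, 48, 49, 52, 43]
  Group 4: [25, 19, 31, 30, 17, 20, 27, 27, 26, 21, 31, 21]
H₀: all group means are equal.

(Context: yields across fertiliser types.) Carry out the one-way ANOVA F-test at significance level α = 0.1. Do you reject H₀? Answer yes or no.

Group means [36.67, 42.20, 45.33, 24.58], grand mean 36.316
SSB = Σnᵢ(x̄ᵢ−x̄)² = 2801.827; SSW = ΣΣ(x−x̄ᵢ)² = 702.383
MSB = 2801.827/3 = 933.9424; MSW = 702.383/34 = 20.6583
F = MSB/MSW = 45.2090
df = (3, 34)
p-value (upper-tail) = 0.00000
At α=0.1: p < α → reject H₀

reject H₀: yes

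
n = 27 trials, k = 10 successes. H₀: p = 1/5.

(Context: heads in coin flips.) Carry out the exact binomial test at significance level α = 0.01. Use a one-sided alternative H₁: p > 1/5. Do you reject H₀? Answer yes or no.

reject H₀: no

Exact binomial: n=27, k=10, p₀=1/5=0.2000
P(X≥10) from Σ C(n,i)·p₀^i·(1−p₀)^(n−i)
p-value (one-sided, H₁ greater) = 0.03043
At α=0.01: p ≥ α → fail to reject H₀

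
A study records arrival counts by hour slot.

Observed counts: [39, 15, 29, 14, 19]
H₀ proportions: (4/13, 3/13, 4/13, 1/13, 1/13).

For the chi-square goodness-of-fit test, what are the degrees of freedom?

df = k − 1 = 5 − 1 = 4

degrees of freedom = 4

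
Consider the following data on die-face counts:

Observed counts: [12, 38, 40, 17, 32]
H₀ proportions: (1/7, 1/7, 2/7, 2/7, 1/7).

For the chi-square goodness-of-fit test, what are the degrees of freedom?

df = k − 1 = 5 − 1 = 4

degrees of freedom = 4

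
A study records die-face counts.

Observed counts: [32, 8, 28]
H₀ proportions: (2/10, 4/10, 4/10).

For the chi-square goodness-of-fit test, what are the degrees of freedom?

df = k − 1 = 3 − 1 = 2

degrees of freedom = 2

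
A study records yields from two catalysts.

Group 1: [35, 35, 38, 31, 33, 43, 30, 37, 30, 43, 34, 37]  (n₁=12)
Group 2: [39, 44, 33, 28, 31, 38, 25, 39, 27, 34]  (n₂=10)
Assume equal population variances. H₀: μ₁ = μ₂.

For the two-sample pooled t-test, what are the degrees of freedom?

degrees of freedom = 20

df = n₁ + n₂ − 2 = 12 + 10 − 2 = 20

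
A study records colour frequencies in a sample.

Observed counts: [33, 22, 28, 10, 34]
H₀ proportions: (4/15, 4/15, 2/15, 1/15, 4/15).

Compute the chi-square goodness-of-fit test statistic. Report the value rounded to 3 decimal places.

test statistic = 11.691

n = 127; E_i = n·p_i = [33.87, 33.87, 16.93, 8.47, 33.87]
χ² = (33−33.87)²/33.87 + (22−33.87)²/33.87 + (28−16.93)²/16.93 + (10−8.47)²/8.47 + (34−33.87)²/33.87 = 11.6909
df = 4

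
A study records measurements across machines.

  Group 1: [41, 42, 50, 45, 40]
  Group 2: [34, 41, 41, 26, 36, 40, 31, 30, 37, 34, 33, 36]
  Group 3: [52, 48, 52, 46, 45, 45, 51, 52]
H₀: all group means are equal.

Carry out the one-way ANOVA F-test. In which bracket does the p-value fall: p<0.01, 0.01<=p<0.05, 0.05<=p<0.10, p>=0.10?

p-value bracket: p<0.01

Group means [43.60, 34.92, 48.88], grand mean 41.120
SSB = Σnᵢ(x̄ᵢ−x̄)² = 973.648; SSW = ΣΣ(x−x̄ᵢ)² = 368.992
MSB = 973.648/2 = 486.8242; MSW = 368.992/22 = 16.7723
F = MSB/MSW = 29.0254
df = (2, 22)
p-value (upper-tail) = 0.00000
→ bracket: p<0.01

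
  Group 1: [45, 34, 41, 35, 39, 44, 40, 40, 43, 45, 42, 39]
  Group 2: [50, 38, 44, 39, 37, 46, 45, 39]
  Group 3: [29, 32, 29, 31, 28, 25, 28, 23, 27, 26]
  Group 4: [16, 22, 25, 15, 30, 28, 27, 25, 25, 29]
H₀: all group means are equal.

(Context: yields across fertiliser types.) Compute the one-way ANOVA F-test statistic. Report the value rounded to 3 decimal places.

Group means [40.58, 42.25, 27.80, 24.20], grand mean 33.625
SSB = Σnᵢ(x̄ᵢ−x̄)² = 2403.758; SSW = ΣΣ(x−x̄ᵢ)² = 593.617
MSB = 2403.758/3 = 801.2528; MSW = 593.617/36 = 16.4894
F = MSB/MSW = 48.5921
df = (3, 36)

test statistic = 48.592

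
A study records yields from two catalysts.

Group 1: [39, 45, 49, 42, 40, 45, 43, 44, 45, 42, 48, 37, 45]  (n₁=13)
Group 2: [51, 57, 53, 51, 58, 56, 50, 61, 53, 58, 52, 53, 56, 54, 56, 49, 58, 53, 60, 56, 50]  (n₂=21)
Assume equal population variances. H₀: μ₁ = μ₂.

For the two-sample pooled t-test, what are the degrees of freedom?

df = n₁ + n₂ − 2 = 13 + 21 − 2 = 32

degrees of freedom = 32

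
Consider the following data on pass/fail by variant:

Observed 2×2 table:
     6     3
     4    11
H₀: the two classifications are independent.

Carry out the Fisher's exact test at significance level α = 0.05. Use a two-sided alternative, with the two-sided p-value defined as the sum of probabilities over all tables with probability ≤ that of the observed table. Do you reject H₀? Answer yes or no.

reject H₀: no

Margins: r₁=9, r₂=15, c₁=10, c₂=14, n=24
p_obs = C(9,6)·C(15,4)/C(24,10); sum pmf over tables with pmf ≤ p_obs
p-value (two-sided) = 0.09180
At α=0.05: p ≥ α → fail to reject H₀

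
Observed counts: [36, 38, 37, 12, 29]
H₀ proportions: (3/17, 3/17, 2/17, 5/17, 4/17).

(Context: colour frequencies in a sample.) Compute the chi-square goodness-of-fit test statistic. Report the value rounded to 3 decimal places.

test statistic = 53.441

n = 152; E_i = n·p_i = [26.82, 26.82, 17.88, 44.71, 35.76]
χ² = (36−26.82)²/26.82 + (38−26.82)²/26.82 + (37−17.88)²/17.88 + (12−44.71)²/44.71 + (29−35.76)²/35.76 = 53.4409
df = 4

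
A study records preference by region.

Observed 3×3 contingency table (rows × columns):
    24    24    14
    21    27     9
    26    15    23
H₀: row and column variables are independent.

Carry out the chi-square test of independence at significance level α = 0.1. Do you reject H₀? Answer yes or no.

reject H₀: yes

Row totals [62, 57, 64], col totals [71, 66, 46], n=183
χ² = (24−24.05)²/24.05 + (24−22.36)²/22.36 + (14−15.58)²/15.58 + (21−22.11)²/22.11 + (27−20.56)²/20.56 + (9−14.33)²/14.33 + (26−24.83)²/24.83 + (15−23.08)²/23.08 + (23−16.09)²/16.09 = 10.1931
df = 4
p-value (upper-tail) = 0.03730
At α=0.1: p < α → reject H₀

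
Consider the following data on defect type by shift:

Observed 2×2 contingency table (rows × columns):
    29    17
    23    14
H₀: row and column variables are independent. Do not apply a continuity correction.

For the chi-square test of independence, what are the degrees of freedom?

degrees of freedom = 1

df = (r−1)(c−1) = (2−1)·(2−1) = 1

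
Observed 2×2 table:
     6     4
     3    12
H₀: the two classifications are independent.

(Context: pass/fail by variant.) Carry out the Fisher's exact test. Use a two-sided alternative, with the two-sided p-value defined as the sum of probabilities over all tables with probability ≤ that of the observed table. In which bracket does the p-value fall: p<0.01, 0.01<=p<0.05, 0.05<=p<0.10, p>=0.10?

p-value bracket: 0.05<=p<0.10

Margins: r₁=10, r₂=15, c₁=9, c₂=16, n=25
p_obs = C(10,6)·C(15,3)/C(25,9); sum pmf over tables with pmf ≤ p_obs
p-value (two-sided) = 0.08722
→ bracket: 0.05<=p<0.10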